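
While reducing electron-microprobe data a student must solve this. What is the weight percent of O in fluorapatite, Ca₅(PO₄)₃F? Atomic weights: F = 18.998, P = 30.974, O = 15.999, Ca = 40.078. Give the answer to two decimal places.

38.07 weight percent

M(Ca₅(PO₄)₃F) = 504.298 g/mol.
O contributes 12 × 15.999 = 191.988 g per mole.
191.988/504.298 = 0.3807 → 38.07%.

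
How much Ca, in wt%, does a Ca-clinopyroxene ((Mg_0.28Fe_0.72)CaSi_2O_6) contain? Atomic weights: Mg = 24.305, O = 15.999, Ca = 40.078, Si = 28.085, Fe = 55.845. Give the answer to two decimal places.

Molar mass of (Mg_0.28Fe_0.72)CaSi_2O_6: 0.28*24.305 + 0.72*55.845 + 1*40.078 + 2*28.085 + 6*15.999 = 239.256 g/mol.
Mass of Ca per formula unit: 1 × 40.078 = 40.078 g.
Weight fraction Ca = 40.078 / 239.256 = 0.1675.

16.75 wt%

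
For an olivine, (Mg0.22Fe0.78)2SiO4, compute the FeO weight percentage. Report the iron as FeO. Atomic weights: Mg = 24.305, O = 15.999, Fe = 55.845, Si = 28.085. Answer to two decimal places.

Formula mass = 189.893 g/mol.
1.56 Fe → 1.5600 mol FeO per formula unit; M(FeO) = 71.844, so FeO mass = 112.077 g.
112.077/189.893 × 100 = 59.02 wt%.

59.02 wt%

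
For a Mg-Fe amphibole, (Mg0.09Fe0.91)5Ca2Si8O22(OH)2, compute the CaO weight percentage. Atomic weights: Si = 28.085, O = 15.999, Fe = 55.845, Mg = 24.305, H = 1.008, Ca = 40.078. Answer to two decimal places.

11.73 wt%

M((Mg0.09Fe0.91)5Ca2Si8O22(OH)2) = 955.860 g/mol; M(CaO) = 56.077 g/mol.
Moles CaO per formula unit = 2 Ca ÷ 1 = 2.0000.
CaO fraction = (2.0000 × 56.077) / 955.860 = 112.154/955.860 = 0.1173.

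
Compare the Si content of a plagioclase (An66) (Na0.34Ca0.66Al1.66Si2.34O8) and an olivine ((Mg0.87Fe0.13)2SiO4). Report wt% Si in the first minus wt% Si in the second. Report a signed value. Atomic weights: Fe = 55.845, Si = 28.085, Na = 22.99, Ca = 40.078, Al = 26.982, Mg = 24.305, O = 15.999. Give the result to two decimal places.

Si in Na0.34Ca0.66Al1.66Si2.34O8: molar mass 272.769 g/mol; 2.34×28.085 = 65.719 g → 24.09 wt%.
Si in (Mg0.87Fe0.13)2SiO4: molar mass 148.891 g/mol; 1×28.085 = 28.085 g → 18.86 wt%.
Difference = 24.09 − 18.86 = 5.23 percentage points.

5.23 percentage points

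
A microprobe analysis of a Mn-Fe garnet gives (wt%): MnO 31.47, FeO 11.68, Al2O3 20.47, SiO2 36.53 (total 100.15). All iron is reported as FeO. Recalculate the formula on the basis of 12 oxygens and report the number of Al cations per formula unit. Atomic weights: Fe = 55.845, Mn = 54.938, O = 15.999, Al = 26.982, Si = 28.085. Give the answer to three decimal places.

1.987 Al apfu

MnO (M=70.937): mol = 0.44363; Mn = 0.44363, O = 0.44363.
FeO (M=71.844): mol = 0.16257; Fe = 0.16257, O = 0.16257.
Al2O3 (M=101.961): mol = 0.20076; Al = 0.40152, O = 0.60228.
SiO2 (M=60.083): mol = 0.60799; Si = 0.60799, O = 1.21598.
ΣO = 2.42446; factor = 12/ΣO = 4.94956.
Al apfu = 0.40152 × 4.94956 = 1.987.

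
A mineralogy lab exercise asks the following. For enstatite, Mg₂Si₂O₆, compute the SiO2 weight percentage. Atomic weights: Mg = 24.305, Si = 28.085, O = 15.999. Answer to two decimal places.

Formula mass = 200.774 g/mol.
2 Si → 2.0000 mol SiO2 per formula unit; M(SiO2) = 60.083, so SiO2 mass = 120.166 g.
120.166/200.774 × 100 = 59.85 wt%.

59.85 wt%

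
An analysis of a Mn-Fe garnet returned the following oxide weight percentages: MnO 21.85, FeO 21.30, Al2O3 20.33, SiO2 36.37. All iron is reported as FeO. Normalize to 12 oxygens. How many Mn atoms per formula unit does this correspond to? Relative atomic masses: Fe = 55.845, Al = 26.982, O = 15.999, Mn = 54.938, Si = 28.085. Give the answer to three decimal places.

1.532 Mn apfu

MnO: 21.85/70.937 = 0.30802 mol → 0.30802 mol Mn, 0.30802 mol O.
FeO: 21.30/71.844 = 0.29648 mol → 0.29648 mol Fe, 0.29648 mol O.
Al2O3: 20.33/101.961 = 0.19939 mol → 0.39878 mol Al, 0.59817 mol O.
SiO2: 36.37/60.083 = 0.60533 mol → 0.60533 mol Si, 1.21066 mol O.
Total oxygen = 2.41333 mol. Normalization factor = 12/2.41333 = 4.97238.
Mn per 12 O = 0.30802 × 4.97238 = 1.532.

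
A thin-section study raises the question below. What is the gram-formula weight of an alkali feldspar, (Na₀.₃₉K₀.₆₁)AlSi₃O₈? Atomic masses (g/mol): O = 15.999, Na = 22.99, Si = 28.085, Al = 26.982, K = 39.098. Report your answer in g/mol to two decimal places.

272.04 g/mol

The formula mass is the sum 0.39*22.99 + 0.61*39.098 + 1*26.982 + 3*28.085 + 8*15.999.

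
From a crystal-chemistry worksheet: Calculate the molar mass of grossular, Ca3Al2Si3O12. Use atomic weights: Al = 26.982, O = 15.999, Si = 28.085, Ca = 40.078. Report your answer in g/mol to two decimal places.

450.44 g/mol

Ca: 3 × 40.078 = 120.2340
Al: 2 × 26.982 = 53.9640
Si: 3 × 28.085 = 84.2550
O: 12 × 15.999 = 191.9880
Summing the contributions gives the formula mass.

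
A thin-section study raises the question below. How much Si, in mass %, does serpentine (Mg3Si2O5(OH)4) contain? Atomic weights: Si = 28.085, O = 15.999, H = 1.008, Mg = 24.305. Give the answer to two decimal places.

20.27 mass %

M(Mg3Si2O5(OH)4) = 277.108 g/mol.
Si contributes 2 × 28.085 = 56.170 g per mole.
56.170/277.108 = 0.2027 → 20.27%.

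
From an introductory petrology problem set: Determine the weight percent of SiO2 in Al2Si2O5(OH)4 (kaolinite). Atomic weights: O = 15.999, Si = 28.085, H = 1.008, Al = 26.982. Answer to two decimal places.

46.55 wt%

Molar mass of Al2Si2O5(OH)4 = 2×26.982 + 2×28.085 + 9×15.999 + 4×1.008 = 258.157 g/mol.
Each formula unit contains 2 Si, equivalent to 2/1 = 2.0000 mol SiO2.
M(SiO2) = 1×28.085 + 2×15.999 = 60.083 g/mol.
Mass of SiO2 per formula unit = 2.0000 × 60.083 = 120.166 g.
SiO2 wt% = 120.166 / 258.157 × 100 = 46.55%.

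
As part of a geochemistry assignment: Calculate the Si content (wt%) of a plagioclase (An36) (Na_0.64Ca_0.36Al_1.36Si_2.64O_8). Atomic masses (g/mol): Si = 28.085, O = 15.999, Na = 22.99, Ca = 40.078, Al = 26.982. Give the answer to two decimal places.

Molar mass of Na_0.64Ca_0.36Al_1.36Si_2.64O_8: 0.64*22.99 + 0.36*40.078 + 1.36*26.982 + 2.64*28.085 + 8*15.999 = 267.974 g/mol.
Mass of Si per formula unit: 2.64 × 28.085 = 74.144 g.
Weight fraction Si = 74.144 / 267.974 = 0.2767.

27.67 wt%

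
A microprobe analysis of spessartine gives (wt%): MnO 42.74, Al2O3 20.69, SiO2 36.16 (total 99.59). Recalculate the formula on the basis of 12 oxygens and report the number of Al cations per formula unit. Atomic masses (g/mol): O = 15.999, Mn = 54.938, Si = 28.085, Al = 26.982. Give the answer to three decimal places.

2.017 Al apfu

MnO (M=70.937): mol = 0.60251; Mn = 0.60251, O = 0.60251.
Al2O3 (M=101.961): mol = 0.20292; Al = 0.40584, O = 0.60876.
SiO2 (M=60.083): mol = 0.60183; Si = 0.60183, O = 1.20366.
ΣO = 2.41493; factor = 12/ΣO = 4.96909.
Al apfu = 0.40584 × 4.96909 = 2.017.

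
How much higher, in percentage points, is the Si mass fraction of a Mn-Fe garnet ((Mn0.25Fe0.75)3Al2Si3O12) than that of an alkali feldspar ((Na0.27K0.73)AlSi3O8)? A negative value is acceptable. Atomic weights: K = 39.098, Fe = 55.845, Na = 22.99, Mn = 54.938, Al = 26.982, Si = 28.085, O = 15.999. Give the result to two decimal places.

-13.80 percentage points

M((Mn0.25Fe0.75)3Al2Si3O12) = 497.062 g/mol, so wt% Si = 84.255/497.062 × 100 = 16.95%.
M((Na0.27K0.73)AlSi3O8) = 273.978 g/mol, so wt% Si = 84.255/273.978 × 100 = 30.75%.
16.95 − 30.75 = -13.80 pp.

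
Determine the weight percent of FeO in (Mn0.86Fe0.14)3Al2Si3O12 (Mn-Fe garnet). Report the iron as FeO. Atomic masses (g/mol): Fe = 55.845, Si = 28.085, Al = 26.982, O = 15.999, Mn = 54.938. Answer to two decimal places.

6.09 wt%

Molar mass of (Mn0.86Fe0.14)3Al2Si3O12 = 2.58*54.938 + 0.42*55.845 + 2*26.982 + 3*28.085 + 12*15.999 = 495.402 g/mol.
Each formula unit contains 0.42 Fe, equivalent to 0.42/1 = 0.4200 mol FeO.
M(FeO) = 1×55.845 + 1×15.999 = 71.844 g/mol.
Mass of FeO per formula unit = 0.4200 × 71.844 = 30.174 g.
FeO wt% = 30.174 / 495.402 × 100 = 6.09%.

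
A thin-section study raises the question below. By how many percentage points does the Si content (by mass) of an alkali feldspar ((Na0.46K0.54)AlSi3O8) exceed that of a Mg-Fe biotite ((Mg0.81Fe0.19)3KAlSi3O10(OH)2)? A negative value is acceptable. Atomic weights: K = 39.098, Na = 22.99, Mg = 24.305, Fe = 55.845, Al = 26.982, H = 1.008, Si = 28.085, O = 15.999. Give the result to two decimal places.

11.74 percentage points

First mineral: 84.255 g Si in 270.917 g formula = 31.10 wt% Si.
Second mineral: 84.255 g Si in 435.232 g formula = 19.36 wt% Si.
31.10% − 19.36% gives a difference of 11.74 percentage points.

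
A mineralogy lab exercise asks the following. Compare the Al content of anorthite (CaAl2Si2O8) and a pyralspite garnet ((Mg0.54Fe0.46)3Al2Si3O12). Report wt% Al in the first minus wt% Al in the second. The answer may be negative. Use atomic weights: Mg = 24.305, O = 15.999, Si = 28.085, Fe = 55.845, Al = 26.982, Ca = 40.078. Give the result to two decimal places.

First mineral: 53.964 g Al in 278.204 g formula = 19.40 wt% Al.
Second mineral: 53.964 g Al in 446.647 g formula = 12.08 wt% Al.
19.40% − 12.08% gives a difference of 7.32 percentage points.

7.32 percentage points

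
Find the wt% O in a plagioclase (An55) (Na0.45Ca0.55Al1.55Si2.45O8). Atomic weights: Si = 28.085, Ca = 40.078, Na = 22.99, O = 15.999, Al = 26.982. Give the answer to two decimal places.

47.23 wt%

Molar mass of Na0.45Ca0.55Al1.55Si2.45O8: 0.45*22.99 + 0.55*40.078 + 1.55*26.982 + 2.45*28.085 + 8*15.999 = 271.011 g/mol.
Mass of O per formula unit: 8 × 15.999 = 127.992 g.
Weight fraction O = 127.992 / 271.011 = 0.4723.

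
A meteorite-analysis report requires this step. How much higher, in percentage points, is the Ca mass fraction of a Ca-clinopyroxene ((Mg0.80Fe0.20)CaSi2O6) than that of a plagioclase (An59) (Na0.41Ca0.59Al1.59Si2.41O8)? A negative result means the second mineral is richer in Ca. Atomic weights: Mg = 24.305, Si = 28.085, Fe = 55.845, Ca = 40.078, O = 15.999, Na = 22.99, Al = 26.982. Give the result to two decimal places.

9.28 percentage points

M((Mg0.80Fe0.20)CaSi2O6) = 222.855 g/mol, so wt% Ca = 40.078/222.855 × 100 = 17.98%.
M(Na0.41Ca0.59Al1.59Si2.41O8) = 271.650 g/mol, so wt% Ca = 23.646/271.650 × 100 = 8.70%.
17.98 − 8.70 = 9.28 pp.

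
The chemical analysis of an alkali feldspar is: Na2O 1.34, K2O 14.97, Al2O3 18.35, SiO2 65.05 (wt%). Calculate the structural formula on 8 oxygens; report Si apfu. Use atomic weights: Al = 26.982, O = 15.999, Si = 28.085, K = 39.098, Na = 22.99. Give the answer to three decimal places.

Na2O: 1.34/61.979 = 0.02162 mol → 0.04324 mol Na, 0.02162 mol O.
K2O: 14.97/94.195 = 0.15893 mol → 0.31786 mol K, 0.15893 mol O.
Al2O3: 18.35/101.961 = 0.17997 mol → 0.35994 mol Al, 0.53991 mol O.
SiO2: 65.05/60.083 = 1.08267 mol → 1.08267 mol Si, 2.16534 mol O.
Total oxygen = 2.88580 mol. Normalization factor = 8/2.88580 = 2.77219.
Si per 8 O = 1.08267 × 2.77219 = 3.001.

3.001 Si apfu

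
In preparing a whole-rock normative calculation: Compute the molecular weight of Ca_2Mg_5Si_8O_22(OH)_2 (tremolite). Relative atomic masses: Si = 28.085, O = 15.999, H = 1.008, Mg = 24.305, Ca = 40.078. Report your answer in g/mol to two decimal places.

The formula mass is the sum 2*40.078 + 5*24.305 + 8*28.085 + 24*15.999 + 2*1.008.

812.35 g/mol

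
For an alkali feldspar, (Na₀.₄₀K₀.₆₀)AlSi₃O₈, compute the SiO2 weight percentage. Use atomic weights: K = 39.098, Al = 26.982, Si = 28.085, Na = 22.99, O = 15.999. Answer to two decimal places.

66.30 wt%

M((Na₀.₄₀K₀.₆₀)AlSi₃O₈) = 271.884 g/mol; M(SiO2) = 60.083 g/mol.
Moles SiO2 per formula unit = 3 Si ÷ 1 = 3.0000.
SiO2 fraction = (3.0000 × 60.083) / 271.884 = 180.249/271.884 = 0.6630.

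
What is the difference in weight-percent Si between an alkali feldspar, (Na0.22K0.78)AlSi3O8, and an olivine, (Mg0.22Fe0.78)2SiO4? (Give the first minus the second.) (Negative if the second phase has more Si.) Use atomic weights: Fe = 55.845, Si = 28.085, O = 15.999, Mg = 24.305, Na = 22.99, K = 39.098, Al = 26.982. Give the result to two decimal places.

15.87 percentage points

Si in (Na0.22K0.78)AlSi3O8: molar mass 274.783 g/mol; 3×28.085 = 84.255 g → 30.66 wt%.
Si in (Mg0.22Fe0.78)2SiO4: molar mass 189.893 g/mol; 1×28.085 = 28.085 g → 14.79 wt%.
Difference = 30.66 − 14.79 = 15.87 percentage points.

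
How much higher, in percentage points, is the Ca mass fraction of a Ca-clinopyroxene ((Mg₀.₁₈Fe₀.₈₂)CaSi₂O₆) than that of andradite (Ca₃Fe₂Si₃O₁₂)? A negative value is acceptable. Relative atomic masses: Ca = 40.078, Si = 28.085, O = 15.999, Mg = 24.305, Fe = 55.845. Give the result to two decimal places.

First mineral: 40.078 g Ca in 242.410 g formula = 16.53 wt% Ca.
Second mineral: 120.234 g Ca in 508.167 g formula = 23.66 wt% Ca.
16.53% − 23.66% gives a difference of -7.13 percentage points.

-7.13 percentage points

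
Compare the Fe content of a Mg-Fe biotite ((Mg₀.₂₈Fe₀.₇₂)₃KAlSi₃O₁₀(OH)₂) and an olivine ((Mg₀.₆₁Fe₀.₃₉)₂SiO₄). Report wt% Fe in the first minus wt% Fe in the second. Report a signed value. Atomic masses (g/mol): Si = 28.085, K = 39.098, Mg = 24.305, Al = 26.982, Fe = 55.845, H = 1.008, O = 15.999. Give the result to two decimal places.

Fe in (Mg₀.₂₈Fe₀.₇₂)₃KAlSi₃O₁₀(OH)₂: molar mass 485.380 g/mol; 2.16×55.845 = 120.625 g → 24.85 wt%.
Fe in (Mg₀.₆₁Fe₀.₃₉)₂SiO₄: molar mass 165.292 g/mol; 0.78×55.845 = 43.559 g → 26.35 wt%.
Difference = 24.85 − 26.35 = -1.50 percentage points.

-1.50 percentage points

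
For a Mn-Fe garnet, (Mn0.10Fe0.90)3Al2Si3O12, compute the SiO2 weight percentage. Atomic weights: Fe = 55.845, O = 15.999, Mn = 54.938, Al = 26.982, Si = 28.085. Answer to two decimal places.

36.23 wt%

M((Mn0.10Fe0.90)3Al2Si3O12) = 497.470 g/mol; M(SiO2) = 60.083 g/mol.
Moles SiO2 per formula unit = 3 Si ÷ 1 = 3.0000.
SiO2 fraction = (3.0000 × 60.083) / 497.470 = 180.249/497.470 = 0.3623.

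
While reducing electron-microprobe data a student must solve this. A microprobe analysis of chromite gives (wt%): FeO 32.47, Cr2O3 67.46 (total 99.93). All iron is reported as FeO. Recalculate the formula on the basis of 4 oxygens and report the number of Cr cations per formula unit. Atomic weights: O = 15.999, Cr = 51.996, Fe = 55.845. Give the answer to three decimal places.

1.991 Cr apfu

FeO: 32.47/71.844 = 0.45195 mol → 0.45195 mol Fe, 0.45195 mol O.
Cr2O3: 67.46/151.989 = 0.44385 mol → 0.88770 mol Cr, 1.33155 mol O.
Total oxygen = 1.78350 mol. Normalization factor = 4/1.78350 = 2.24278.
Cr per 4 O = 0.88770 × 2.24278 = 1.991.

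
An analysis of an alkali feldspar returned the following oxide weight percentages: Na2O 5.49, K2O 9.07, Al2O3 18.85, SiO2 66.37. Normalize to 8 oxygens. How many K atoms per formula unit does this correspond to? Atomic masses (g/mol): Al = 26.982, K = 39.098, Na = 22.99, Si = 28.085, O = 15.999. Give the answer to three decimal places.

Na2O: 5.49/61.979 = 0.08858 mol → 0.17716 mol Na, 0.08858 mol O.
K2O: 9.07/94.195 = 0.09629 mol → 0.19258 mol K, 0.09629 mol O.
Al2O3: 18.85/101.961 = 0.18487 mol → 0.36974 mol Al, 0.55461 mol O.
SiO2: 66.37/60.083 = 1.10464 mol → 1.10464 mol Si, 2.20928 mol O.
Total oxygen = 2.94876 mol. Normalization factor = 8/2.94876 = 2.71300.
K per 8 O = 0.19258 × 2.71300 = 0.522.

0.522 K apfu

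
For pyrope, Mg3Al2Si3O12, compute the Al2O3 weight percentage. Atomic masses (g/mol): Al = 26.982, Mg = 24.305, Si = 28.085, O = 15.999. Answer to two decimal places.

Formula mass = 403.122 g/mol.
2 Al → 1.0000 mol Al2O3 per formula unit; M(Al2O3) = 101.961, so Al2O3 mass = 101.961 g.
101.961/403.122 × 100 = 25.29 wt%.

25.29 wt%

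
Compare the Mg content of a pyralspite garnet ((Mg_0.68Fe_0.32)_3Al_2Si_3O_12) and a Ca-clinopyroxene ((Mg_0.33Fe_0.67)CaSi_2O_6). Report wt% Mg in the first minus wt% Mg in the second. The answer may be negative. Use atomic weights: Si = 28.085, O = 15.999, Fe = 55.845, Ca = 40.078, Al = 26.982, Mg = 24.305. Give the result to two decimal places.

Mg in (Mg_0.68Fe_0.32)_3Al_2Si_3O_12: molar mass 433.400 g/mol; 2.04×24.305 = 49.582 g → 11.44 wt%.
Mg in (Mg_0.33Fe_0.67)CaSi_2O_6: molar mass 237.679 g/mol; 0.33×24.305 = 8.021 g → 3.37 wt%.
Difference = 11.44 − 3.37 = 8.07 percentage points.

8.07 percentage points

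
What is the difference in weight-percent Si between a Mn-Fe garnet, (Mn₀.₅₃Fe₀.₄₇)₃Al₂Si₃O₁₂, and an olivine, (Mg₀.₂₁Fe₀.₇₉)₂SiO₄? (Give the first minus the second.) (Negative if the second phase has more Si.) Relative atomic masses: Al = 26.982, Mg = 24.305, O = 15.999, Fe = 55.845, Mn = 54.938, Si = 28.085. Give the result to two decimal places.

Si in (Mn₀.₅₃Fe₀.₄₇)₃Al₂Si₃O₁₂: molar mass 496.300 g/mol; 3×28.085 = 84.255 g → 16.98 wt%.
Si in (Mg₀.₂₁Fe₀.₇₉)₂SiO₄: molar mass 190.524 g/mol; 1×28.085 = 28.085 g → 14.74 wt%.
Difference = 16.98 − 14.74 = 2.24 percentage points.

2.24 percentage points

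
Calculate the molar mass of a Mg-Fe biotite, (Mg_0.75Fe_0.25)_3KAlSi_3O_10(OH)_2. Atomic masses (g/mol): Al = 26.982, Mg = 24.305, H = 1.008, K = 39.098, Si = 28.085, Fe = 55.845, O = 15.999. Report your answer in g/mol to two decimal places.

440.91 g/mol

M = 2.25×24.305 + 0.75×55.845 + 1×39.098 + 1×26.982 + 3×28.085 + 12×15.999 + 2×1.008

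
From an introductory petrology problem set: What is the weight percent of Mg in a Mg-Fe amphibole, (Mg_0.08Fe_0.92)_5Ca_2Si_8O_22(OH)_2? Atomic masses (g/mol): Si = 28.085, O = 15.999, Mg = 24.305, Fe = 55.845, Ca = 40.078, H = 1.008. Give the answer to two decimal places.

Molar mass of (Mg_0.08Fe_0.92)_5Ca_2Si_8O_22(OH)_2: 0.40×24.305 + 4.60×55.845 + 2×40.078 + 8×28.085 + 24×15.999 + 2×1.008 = 957.437 g/mol.
Mass of Mg per formula unit: 0.40 × 24.305 = 9.722 g.
Weight fraction Mg = 9.722 / 957.437 = 0.0102.

1.02 mass %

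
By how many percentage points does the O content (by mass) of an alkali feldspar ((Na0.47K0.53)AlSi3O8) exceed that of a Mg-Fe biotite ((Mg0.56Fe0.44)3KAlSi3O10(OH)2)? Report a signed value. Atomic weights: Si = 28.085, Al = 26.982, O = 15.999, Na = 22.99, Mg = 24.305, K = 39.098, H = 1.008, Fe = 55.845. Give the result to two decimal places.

5.43 percentage points

O in (Na0.47K0.53)AlSi3O8: molar mass 270.756 g/mol; 8×15.999 = 127.992 g → 47.27 wt%.
O in (Mg0.56Fe0.44)3KAlSi3O10(OH)2: molar mass 458.887 g/mol; 12×15.999 = 191.988 g → 41.84 wt%.
Difference = 47.27 − 41.84 = 5.43 percentage points.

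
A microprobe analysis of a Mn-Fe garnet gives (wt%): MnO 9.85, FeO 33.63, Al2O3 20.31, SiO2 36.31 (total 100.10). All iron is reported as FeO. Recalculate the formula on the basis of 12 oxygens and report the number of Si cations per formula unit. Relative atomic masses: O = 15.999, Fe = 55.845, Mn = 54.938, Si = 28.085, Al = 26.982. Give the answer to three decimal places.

3.005 Si apfu

9.85 wt% MnO ÷ 70.937 g/mol = 0.13886 mol, giving 0.13886 Mn and 0.13886 O.
33.63 wt% FeO ÷ 71.844 g/mol = 0.46810 mol, giving 0.46810 Fe and 0.46810 O.
20.31 wt% Al2O3 ÷ 101.961 g/mol = 0.19919 mol, giving 0.39838 Al and 0.59757 O.
36.31 wt% SiO2 ÷ 60.083 g/mol = 0.60433 mol, giving 0.60433 Si and 1.20866 O.
Oxygen sums to 2.41319; scaling by 12/2.41319 = 4.97267 puts the formula on 12 O.
Si: 0.60433 × 4.97267 = 3.005 atoms per formula unit.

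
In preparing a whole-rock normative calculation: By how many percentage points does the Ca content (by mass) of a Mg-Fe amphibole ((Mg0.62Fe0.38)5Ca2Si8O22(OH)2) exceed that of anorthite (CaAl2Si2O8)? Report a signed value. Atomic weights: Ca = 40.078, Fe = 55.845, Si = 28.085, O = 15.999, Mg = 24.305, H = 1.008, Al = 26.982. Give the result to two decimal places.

-5.22 percentage points

M((Mg0.62Fe0.38)5Ca2Si8O22(OH)2) = 872.279 g/mol, so wt% Ca = 80.156/872.279 × 100 = 9.19%.
M(CaAl2Si2O8) = 278.204 g/mol, so wt% Ca = 40.078/278.204 × 100 = 14.41%.
9.19 − 14.41 = -5.22 pp.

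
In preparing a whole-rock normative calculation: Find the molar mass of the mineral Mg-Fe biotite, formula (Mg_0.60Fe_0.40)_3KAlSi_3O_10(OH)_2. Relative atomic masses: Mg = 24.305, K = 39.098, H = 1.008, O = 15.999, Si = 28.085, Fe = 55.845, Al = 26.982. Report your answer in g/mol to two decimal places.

455.10 g/mol

Mg: 1.80 × 24.305 = 43.7490
Fe: 1.20 × 55.845 = 67.0140
K: 1 × 39.098 = 39.0980
Al: 1 × 26.982 = 26.9820
Si: 3 × 28.085 = 84.2550
O: 12 × 15.999 = 191.9880
H: 2 × 1.008 = 2.0160
Summing the contributions gives the formula mass.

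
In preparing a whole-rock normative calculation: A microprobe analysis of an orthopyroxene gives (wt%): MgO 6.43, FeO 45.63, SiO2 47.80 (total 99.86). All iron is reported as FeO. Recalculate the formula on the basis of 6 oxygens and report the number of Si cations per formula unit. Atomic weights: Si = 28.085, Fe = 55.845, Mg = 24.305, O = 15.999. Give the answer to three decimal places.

MgO (M=40.304): mol = 0.15954; Mg = 0.15954, O = 0.15954.
FeO (M=71.844): mol = 0.63513; Fe = 0.63513, O = 0.63513.
SiO2 (M=60.083): mol = 0.79557; Si = 0.79557, O = 1.59114.
ΣO = 2.38581; factor = 6/ΣO = 2.51487.
Si apfu = 0.79557 × 2.51487 = 2.001.

2.001 Si apfu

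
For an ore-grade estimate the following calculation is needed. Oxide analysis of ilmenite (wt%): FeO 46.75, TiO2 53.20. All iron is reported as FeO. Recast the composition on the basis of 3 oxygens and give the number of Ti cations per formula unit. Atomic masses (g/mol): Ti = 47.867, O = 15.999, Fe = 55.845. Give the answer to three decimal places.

1.008 Ti apfu

46.75 wt% FeO ÷ 71.844 g/mol = 0.65072 mol, giving 0.65072 Fe and 0.65072 O.
53.20 wt% TiO2 ÷ 79.865 g/mol = 0.66612 mol, giving 0.66612 Ti and 1.33224 O.
Oxygen sums to 1.98296; scaling by 3/1.98296 = 1.51289 puts the formula on 3 O.
Ti: 0.66612 × 1.51289 = 1.008 atoms per formula unit.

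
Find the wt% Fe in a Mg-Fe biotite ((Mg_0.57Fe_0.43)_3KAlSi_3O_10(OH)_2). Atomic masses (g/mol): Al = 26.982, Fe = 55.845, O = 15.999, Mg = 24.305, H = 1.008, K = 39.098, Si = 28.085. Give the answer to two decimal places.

15.73 weight percent

M((Mg_0.57Fe_0.43)_3KAlSi_3O_10(OH)_2) = 457.941 g/mol.
Fe contributes 1.29 × 55.845 = 72.040 g per mole.
72.040/457.941 = 0.1573 → 15.73%.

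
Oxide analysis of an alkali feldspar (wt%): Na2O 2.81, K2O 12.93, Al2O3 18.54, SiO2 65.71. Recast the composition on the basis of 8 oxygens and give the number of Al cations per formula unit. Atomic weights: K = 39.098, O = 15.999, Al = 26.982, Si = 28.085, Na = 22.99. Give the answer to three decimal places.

0.998 Al apfu

Na2O: 2.81/61.979 = 0.04534 mol → 0.09068 mol Na, 0.04534 mol O.
K2O: 12.93/94.195 = 0.13727 mol → 0.27454 mol K, 0.13727 mol O.
Al2O3: 18.54/101.961 = 0.18183 mol → 0.36366 mol Al, 0.54549 mol O.
SiO2: 65.71/60.083 = 1.09365 mol → 1.09365 mol Si, 2.18730 mol O.
Total oxygen = 2.91540 mol. Normalization factor = 8/2.91540 = 2.74405.
Al per 8 O = 0.36366 × 2.74405 = 0.998.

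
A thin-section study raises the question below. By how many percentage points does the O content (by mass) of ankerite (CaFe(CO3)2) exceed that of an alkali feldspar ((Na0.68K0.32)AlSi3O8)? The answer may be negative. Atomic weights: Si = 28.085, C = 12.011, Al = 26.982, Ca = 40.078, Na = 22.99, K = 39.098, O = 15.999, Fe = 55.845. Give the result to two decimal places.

O in CaFe(CO3)2: molar mass 215.939 g/mol; 6×15.999 = 95.994 g → 44.45 wt%.
O in (Na0.68K0.32)AlSi3O8: molar mass 267.374 g/mol; 8×15.999 = 127.992 g → 47.87 wt%.
Difference = 44.45 − 47.87 = -3.42 percentage points.

-3.42 percentage points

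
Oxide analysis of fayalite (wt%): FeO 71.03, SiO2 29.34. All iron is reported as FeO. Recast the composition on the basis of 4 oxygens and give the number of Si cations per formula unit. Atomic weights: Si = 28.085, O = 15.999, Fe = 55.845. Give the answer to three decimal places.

0.994 Si apfu

FeO: 71.03/71.844 = 0.98867 mol → 0.98867 mol Fe, 0.98867 mol O.
SiO2: 29.34/60.083 = 0.48832 mol → 0.48832 mol Si, 0.97664 mol O.
Total oxygen = 1.96531 mol. Normalization factor = 4/1.96531 = 2.03530.
Si per 4 O = 0.48832 × 2.03530 = 0.994.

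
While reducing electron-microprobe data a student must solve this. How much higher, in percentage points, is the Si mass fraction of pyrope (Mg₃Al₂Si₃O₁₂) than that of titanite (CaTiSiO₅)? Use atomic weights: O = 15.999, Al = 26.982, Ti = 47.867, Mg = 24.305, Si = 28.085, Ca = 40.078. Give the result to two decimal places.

6.57 percentage points

M(Mg₃Al₂Si₃O₁₂) = 403.122 g/mol, so wt% Si = 84.255/403.122 × 100 = 20.90%.
M(CaTiSiO₅) = 196.025 g/mol, so wt% Si = 28.085/196.025 × 100 = 14.33%.
20.90 − 14.33 = 6.57 pp.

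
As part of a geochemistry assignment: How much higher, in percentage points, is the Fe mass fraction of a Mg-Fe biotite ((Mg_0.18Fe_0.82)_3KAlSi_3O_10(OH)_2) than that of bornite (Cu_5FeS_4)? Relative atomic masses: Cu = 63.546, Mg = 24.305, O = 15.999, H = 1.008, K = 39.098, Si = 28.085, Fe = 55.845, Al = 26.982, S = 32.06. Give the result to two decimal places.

16.63 percentage points

Fe in (Mg_0.18Fe_0.82)_3KAlSi_3O_10(OH)_2: molar mass 494.842 g/mol; 2.46×55.845 = 137.379 g → 27.76 wt%.
Fe in Cu_5FeS_4: molar mass 501.815 g/mol; 1×55.845 = 55.845 g → 11.13 wt%.
Difference = 27.76 − 11.13 = 16.63 percentage points.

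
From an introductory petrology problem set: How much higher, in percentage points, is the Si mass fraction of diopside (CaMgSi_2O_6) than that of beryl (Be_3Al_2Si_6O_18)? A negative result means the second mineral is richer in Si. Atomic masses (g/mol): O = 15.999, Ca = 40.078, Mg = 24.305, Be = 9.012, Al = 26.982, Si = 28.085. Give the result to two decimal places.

-5.41 percentage points

First mineral: 56.170 g Si in 216.547 g formula = 25.94 wt% Si.
Second mineral: 168.510 g Si in 537.492 g formula = 31.35 wt% Si.
25.94% − 31.35% gives a difference of -5.41 percentage points.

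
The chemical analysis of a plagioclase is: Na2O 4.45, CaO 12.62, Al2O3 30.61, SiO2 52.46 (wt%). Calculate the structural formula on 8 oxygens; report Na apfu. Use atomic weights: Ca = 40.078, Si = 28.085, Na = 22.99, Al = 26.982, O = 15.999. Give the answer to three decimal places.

0.390 Na apfu

4.45 wt% Na2O ÷ 61.979 g/mol = 0.07180 mol, giving 0.14360 Na and 0.07180 O.
12.62 wt% CaO ÷ 56.077 g/mol = 0.22505 mol, giving 0.22505 Ca and 0.22505 O.
30.61 wt% Al2O3 ÷ 101.961 g/mol = 0.30021 mol, giving 0.60042 Al and 0.90063 O.
52.46 wt% SiO2 ÷ 60.083 g/mol = 0.87313 mol, giving 0.87313 Si and 1.74626 O.
Oxygen sums to 2.94374; scaling by 8/2.94374 = 2.71763 puts the formula on 8 O.
Na: 0.14360 × 2.71763 = 0.390 atoms per formula unit.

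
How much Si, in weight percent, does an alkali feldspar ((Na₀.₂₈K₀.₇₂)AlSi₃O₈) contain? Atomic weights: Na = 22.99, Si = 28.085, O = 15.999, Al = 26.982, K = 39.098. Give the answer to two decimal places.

Molar mass of (Na₀.₂₈K₀.₇₂)AlSi₃O₈: 0.28*22.99 + 0.72*39.098 + 1*26.982 + 3*28.085 + 8*15.999 = 273.817 g/mol.
Mass of Si per formula unit: 3 × 28.085 = 84.255 g.
Weight fraction Si = 84.255 / 273.817 = 0.3077.

30.77 weight percent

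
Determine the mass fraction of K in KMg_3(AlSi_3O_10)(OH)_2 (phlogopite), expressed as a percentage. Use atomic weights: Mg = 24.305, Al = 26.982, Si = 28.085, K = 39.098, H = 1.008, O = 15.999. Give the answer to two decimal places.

9.37 wt%

Molar mass of KMg_3(AlSi_3O_10)(OH)_2: 1*39.098 + 3*24.305 + 1*26.982 + 3*28.085 + 12*15.999 + 2*1.008 = 417.254 g/mol.
Mass of K per formula unit: 1 × 39.098 = 39.098 g.
Weight fraction K = 39.098 / 417.254 = 0.0937.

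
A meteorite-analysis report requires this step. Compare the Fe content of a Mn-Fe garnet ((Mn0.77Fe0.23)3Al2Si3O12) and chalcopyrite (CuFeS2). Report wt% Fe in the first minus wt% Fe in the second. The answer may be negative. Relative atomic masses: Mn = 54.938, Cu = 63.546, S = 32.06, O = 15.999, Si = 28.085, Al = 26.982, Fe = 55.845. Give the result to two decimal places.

First mineral: 38.533 g Fe in 495.647 g formula = 7.77 wt% Fe.
Second mineral: 55.845 g Fe in 183.511 g formula = 30.43 wt% Fe.
7.77% − 30.43% gives a difference of -22.66 percentage points.

-22.66 percentage points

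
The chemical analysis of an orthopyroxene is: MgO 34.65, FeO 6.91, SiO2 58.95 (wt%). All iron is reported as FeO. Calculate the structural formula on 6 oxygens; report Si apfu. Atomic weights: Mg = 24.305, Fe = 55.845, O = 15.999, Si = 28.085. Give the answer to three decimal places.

MgO (M=40.304): mol = 0.85972; Mg = 0.85972, O = 0.85972.
FeO (M=71.844): mol = 0.09618; Fe = 0.09618, O = 0.09618.
SiO2 (M=60.083): mol = 0.98114; Si = 0.98114, O = 1.96228.
ΣO = 2.91818; factor = 6/ΣO = 2.05608.
Si apfu = 0.98114 × 2.05608 = 2.017.

2.017 Si apfu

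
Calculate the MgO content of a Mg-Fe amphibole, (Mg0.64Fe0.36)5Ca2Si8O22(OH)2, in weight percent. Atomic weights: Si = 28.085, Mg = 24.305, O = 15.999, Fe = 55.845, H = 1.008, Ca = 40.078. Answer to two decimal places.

Formula mass = 869.125 g/mol.
3.20 Mg → 3.2000 mol MgO per formula unit; M(MgO) = 40.304, so MgO mass = 128.973 g.
128.973/869.125 × 100 = 14.84 wt%.

14.84 wt%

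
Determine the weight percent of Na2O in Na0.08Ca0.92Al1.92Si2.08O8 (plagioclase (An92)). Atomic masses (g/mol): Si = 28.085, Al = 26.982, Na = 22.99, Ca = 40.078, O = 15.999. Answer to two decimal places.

Formula mass = 276.925 g/mol.
0.08 Na → 0.0400 mol Na2O per formula unit; M(Na2O) = 61.979, so Na2O mass = 2.479 g.
2.479/276.925 × 100 = 0.90 wt%.

0.90 wt%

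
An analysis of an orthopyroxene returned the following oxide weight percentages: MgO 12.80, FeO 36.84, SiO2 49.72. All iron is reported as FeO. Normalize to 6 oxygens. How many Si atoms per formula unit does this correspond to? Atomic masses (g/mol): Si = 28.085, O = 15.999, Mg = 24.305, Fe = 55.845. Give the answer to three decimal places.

1.998 Si apfu

MgO: 12.80/40.304 = 0.31759 mol → 0.31759 mol Mg, 0.31759 mol O.
FeO: 36.84/71.844 = 0.51278 mol → 0.51278 mol Fe, 0.51278 mol O.
SiO2: 49.72/60.083 = 0.82752 mol → 0.82752 mol Si, 1.65504 mol O.
Total oxygen = 2.48541 mol. Normalization factor = 6/2.48541 = 2.41409.
Si per 6 O = 0.82752 × 2.41409 = 1.998.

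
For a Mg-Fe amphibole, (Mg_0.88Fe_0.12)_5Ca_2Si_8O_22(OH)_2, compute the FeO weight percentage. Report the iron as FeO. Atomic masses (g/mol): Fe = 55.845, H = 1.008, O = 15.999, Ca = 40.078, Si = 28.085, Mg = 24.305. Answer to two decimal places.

Formula mass = 831.277 g/mol.
0.60 Fe → 0.6000 mol FeO per formula unit; M(FeO) = 71.844, so FeO mass = 43.106 g.
43.106/831.277 × 100 = 5.19 wt%.

5.19 wt%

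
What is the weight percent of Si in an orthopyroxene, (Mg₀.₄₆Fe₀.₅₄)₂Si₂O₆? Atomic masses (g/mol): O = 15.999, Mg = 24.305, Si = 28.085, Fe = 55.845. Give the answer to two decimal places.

23.92 mass %

M((Mg₀.₄₆Fe₀.₅₄)₂Si₂O₆) = 234.837 g/mol.
Si contributes 2 × 28.085 = 56.170 g per mole.
56.170/234.837 = 0.2392 → 23.92%.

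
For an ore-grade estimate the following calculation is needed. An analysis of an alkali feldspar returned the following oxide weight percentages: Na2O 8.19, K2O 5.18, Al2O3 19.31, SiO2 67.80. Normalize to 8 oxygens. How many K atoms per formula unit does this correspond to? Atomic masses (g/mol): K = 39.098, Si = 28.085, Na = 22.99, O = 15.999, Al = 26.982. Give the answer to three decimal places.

0.292 K apfu

Na2O: 8.19/61.979 = 0.13214 mol → 0.26428 mol Na, 0.13214 mol O.
K2O: 5.18/94.195 = 0.05499 mol → 0.10998 mol K, 0.05499 mol O.
Al2O3: 19.31/101.961 = 0.18939 mol → 0.37878 mol Al, 0.56817 mol O.
SiO2: 67.80/60.083 = 1.12844 mol → 1.12844 mol Si, 2.25688 mol O.
Total oxygen = 3.01218 mol. Normalization factor = 8/3.01218 = 2.65588.
K per 8 O = 0.10998 × 2.65588 = 0.292.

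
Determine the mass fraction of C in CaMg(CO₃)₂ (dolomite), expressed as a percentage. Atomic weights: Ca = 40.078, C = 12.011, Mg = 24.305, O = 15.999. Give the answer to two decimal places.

13.03 mass %

Molar mass of CaMg(CO₃)₂: 1*40.078 + 1*24.305 + 2*12.011 + 6*15.999 = 184.399 g/mol.
Mass of C per formula unit: 2 × 12.011 = 24.022 g.
Weight fraction C = 24.022 / 184.399 = 0.1303.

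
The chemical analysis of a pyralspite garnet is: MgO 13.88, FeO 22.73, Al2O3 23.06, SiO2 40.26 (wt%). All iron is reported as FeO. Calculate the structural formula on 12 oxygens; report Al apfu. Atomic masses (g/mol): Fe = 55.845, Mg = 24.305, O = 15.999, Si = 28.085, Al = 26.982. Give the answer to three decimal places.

MgO: 13.88/40.304 = 0.34438 mol → 0.34438 mol Mg, 0.34438 mol O.
FeO: 22.73/71.844 = 0.31638 mol → 0.31638 mol Fe, 0.31638 mol O.
Al2O3: 23.06/101.961 = 0.22616 mol → 0.45232 mol Al, 0.67848 mol O.
SiO2: 40.26/60.083 = 0.67007 mol → 0.67007 mol Si, 1.34014 mol O.
Total oxygen = 2.67938 mol. Normalization factor = 12/2.67938 = 4.47865.
Al per 12 O = 0.45232 × 4.47865 = 2.026.

2.026 Al apfu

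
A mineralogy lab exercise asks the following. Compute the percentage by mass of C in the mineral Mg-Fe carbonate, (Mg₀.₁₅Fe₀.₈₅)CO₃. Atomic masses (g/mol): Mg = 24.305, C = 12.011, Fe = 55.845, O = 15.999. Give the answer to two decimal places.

Molar mass of (Mg₀.₁₅Fe₀.₈₅)CO₃: 0.15*24.305 + 0.85*55.845 + 1*12.011 + 3*15.999 = 111.122 g/mol.
Mass of C per formula unit: 1 × 12.011 = 12.011 g.
Weight fraction C = 12.011 / 111.122 = 0.1081.

10.81 weight percent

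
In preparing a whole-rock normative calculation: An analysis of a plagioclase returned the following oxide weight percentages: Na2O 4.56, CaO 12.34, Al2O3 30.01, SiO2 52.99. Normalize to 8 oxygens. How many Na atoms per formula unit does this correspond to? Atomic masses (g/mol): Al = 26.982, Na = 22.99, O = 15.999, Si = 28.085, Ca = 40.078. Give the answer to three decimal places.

4.56 wt% Na2O ÷ 61.979 g/mol = 0.07357 mol, giving 0.14714 Na and 0.07357 O.
12.34 wt% CaO ÷ 56.077 g/mol = 0.22005 mol, giving 0.22005 Ca and 0.22005 O.
30.01 wt% Al2O3 ÷ 101.961 g/mol = 0.29433 mol, giving 0.58866 Al and 0.88299 O.
52.99 wt% SiO2 ÷ 60.083 g/mol = 0.88195 mol, giving 0.88195 Si and 1.76390 O.
Oxygen sums to 2.94051; scaling by 8/2.94051 = 2.72062 puts the formula on 8 O.
Na: 0.14714 × 2.72062 = 0.400 atoms per formula unit.

0.400 Na apfu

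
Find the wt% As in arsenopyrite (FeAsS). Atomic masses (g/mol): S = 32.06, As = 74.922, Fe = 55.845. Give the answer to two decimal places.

Formula mass = 1·55.845 + 1·74.922 + 1·32.06 = 162.827 g/mol, of which 74.922 g is As.
So As makes up 74.922/162.827 = 0.4601 of the mass, i.e. 46.01%.

46.01 weight percent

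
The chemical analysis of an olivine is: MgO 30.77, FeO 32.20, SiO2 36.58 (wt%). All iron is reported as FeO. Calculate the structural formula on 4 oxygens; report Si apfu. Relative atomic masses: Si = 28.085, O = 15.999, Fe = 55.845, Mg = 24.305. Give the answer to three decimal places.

1.002 Si apfu

MgO (M=40.304): mol = 0.76345; Mg = 0.76345, O = 0.76345.
FeO (M=71.844): mol = 0.44819; Fe = 0.44819, O = 0.44819.
SiO2 (M=60.083): mol = 0.60882; Si = 0.60882, O = 1.21764.
ΣO = 2.42928; factor = 4/ΣO = 1.64658.
Si apfu = 0.60882 × 1.64658 = 1.002.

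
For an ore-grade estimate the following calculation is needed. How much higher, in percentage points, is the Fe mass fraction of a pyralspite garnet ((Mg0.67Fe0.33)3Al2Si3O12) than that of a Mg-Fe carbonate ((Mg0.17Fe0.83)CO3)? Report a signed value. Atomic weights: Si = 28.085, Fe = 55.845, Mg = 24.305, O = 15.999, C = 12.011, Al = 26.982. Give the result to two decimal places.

Fe in (Mg0.67Fe0.33)3Al2Si3O12: molar mass 434.347 g/mol; 0.99×55.845 = 55.287 g → 12.73 wt%.
Fe in (Mg0.17Fe0.83)CO3: molar mass 110.491 g/mol; 0.83×55.845 = 46.351 g → 41.95 wt%.
Difference = 12.73 − 41.95 = -29.22 percentage points.

-29.22 percentage points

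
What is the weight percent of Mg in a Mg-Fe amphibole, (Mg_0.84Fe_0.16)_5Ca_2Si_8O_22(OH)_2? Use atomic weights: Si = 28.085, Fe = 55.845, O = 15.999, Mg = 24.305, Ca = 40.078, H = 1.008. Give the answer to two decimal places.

Molar mass of (Mg_0.84Fe_0.16)_5Ca_2Si_8O_22(OH)_2: 4.20×24.305 + 0.80×55.845 + 2×40.078 + 8×28.085 + 24×15.999 + 2×1.008 = 837.585 g/mol.
Mass of Mg per formula unit: 4.20 × 24.305 = 102.081 g.
Weight fraction Mg = 102.081 / 837.585 = 0.1219.

12.19 weight percent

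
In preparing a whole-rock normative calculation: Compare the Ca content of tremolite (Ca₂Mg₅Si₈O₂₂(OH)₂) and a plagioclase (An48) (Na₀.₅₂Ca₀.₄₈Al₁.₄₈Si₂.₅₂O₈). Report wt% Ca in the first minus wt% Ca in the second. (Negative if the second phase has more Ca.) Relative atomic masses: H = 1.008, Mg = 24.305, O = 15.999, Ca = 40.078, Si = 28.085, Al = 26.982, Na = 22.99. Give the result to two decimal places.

2.74 percentage points

M(Ca₂Mg₅Si₈O₂₂(OH)₂) = 812.353 g/mol, so wt% Ca = 80.156/812.353 × 100 = 9.87%.
M(Na₀.₅₂Ca₀.₄₈Al₁.₄₈Si₂.₅₂O₈) = 269.892 g/mol, so wt% Ca = 19.237/269.892 × 100 = 7.13%.
9.87 − 7.13 = 2.74 pp.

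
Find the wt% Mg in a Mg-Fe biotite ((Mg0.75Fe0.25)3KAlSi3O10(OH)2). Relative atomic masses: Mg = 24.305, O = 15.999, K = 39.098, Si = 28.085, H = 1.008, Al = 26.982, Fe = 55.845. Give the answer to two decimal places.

12.40 mass %

Molar mass of (Mg0.75Fe0.25)3KAlSi3O10(OH)2: 2.25×24.305 + 0.75×55.845 + 1×39.098 + 1×26.982 + 3×28.085 + 12×15.999 + 2×1.008 = 440.909 g/mol.
Mass of Mg per formula unit: 2.25 × 24.305 = 54.686 g.
Weight fraction Mg = 54.686 / 440.909 = 0.1240.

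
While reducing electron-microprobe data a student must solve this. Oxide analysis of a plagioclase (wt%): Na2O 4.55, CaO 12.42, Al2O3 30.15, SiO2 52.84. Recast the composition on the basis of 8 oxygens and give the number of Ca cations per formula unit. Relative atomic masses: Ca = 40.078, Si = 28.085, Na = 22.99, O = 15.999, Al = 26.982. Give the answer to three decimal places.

0.602 Ca apfu

Na2O (M=61.979): mol = 0.07341; Na = 0.14682, O = 0.07341.
CaO (M=56.077): mol = 0.22148; Ca = 0.22148, O = 0.22148.
Al2O3 (M=101.961): mol = 0.29570; Al = 0.59140, O = 0.88710.
SiO2 (M=60.083): mol = 0.87945; Si = 0.87945, O = 1.75890.
ΣO = 2.94089; factor = 8/ΣO = 2.72026.
Ca apfu = 0.22148 × 2.72026 = 0.602.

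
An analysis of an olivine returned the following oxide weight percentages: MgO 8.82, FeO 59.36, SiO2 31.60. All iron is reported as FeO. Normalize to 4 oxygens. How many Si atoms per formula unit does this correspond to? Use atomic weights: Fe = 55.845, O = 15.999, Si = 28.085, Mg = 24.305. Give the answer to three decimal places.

1.003 Si apfu

MgO: 8.82/40.304 = 0.21884 mol → 0.21884 mol Mg, 0.21884 mol O.
FeO: 59.36/71.844 = 0.82623 mol → 0.82623 mol Fe, 0.82623 mol O.
SiO2: 31.60/60.083 = 0.52594 mol → 0.52594 mol Si, 1.05188 mol O.
Total oxygen = 2.09695 mol. Normalization factor = 4/2.09695 = 1.90753.
Si per 4 O = 0.52594 × 1.90753 = 1.003.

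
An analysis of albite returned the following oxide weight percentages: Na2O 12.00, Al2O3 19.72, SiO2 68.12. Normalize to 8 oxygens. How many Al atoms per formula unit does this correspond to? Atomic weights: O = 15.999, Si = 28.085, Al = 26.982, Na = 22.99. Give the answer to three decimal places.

12.00 wt% Na2O ÷ 61.979 g/mol = 0.19361 mol, giving 0.38722 Na and 0.19361 O.
19.72 wt% Al2O3 ÷ 101.961 g/mol = 0.19341 mol, giving 0.38682 Al and 0.58023 O.
68.12 wt% SiO2 ÷ 60.083 g/mol = 1.13376 mol, giving 1.13376 Si and 2.26752 O.
Oxygen sums to 3.04136; scaling by 8/3.04136 = 2.63040 puts the formula on 8 O.
Al: 0.38682 × 2.63040 = 1.017 atoms per formula unit.

1.017 Al apfu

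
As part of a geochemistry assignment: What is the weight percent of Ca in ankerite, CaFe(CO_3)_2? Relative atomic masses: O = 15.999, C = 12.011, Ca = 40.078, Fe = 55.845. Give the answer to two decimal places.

18.56 wt%

Formula mass = 1·40.078 + 1·55.845 + 2·12.011 + 6·15.999 = 215.939 g/mol, of which 40.078 g is Ca.
So Ca makes up 40.078/215.939 = 0.1856 of the mass, i.e. 18.56%.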